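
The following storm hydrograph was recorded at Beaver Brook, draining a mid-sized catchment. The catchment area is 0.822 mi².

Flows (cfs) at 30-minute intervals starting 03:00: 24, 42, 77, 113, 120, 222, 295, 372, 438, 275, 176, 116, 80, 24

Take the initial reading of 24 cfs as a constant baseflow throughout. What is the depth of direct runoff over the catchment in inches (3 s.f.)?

d ≈ 1.92 in

Direct runoff: 0.0, 18.0, 53.0, 89.0, 96.0, 198.0, 271.0, 348.0, 414.0, 251.0, 152.0, 92.0, 56.0, 0.0 cfs; ΣQ_DR = 2038 cfs.
V = ΣQ_DR · Δt = 2038 × 1800 s = 3.668 × 10^6 ft³.
Over A = 0.822 mi², depth = V / A = 1.92 in.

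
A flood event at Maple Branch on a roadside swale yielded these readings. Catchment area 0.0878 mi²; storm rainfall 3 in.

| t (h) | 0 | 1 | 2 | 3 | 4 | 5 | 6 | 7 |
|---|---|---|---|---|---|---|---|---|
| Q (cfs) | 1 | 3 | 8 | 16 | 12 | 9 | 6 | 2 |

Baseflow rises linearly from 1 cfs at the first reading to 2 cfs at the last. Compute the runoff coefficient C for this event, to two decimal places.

C ≈ 0.26

ΣQ_DR = 45.00 cfs; V = ΣQ_DR·Δt = 1.620 × 10^5 ft³.
Runoff depth d = V / A = 0.7942 in.
C = d / P = 0.7942 / 3 = 0.26.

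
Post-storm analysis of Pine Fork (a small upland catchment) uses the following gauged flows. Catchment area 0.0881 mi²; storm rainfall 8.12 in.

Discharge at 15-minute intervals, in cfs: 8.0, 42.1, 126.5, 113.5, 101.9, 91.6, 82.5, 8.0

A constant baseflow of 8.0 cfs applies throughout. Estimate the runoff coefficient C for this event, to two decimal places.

C ≈ 0.28

ΣQ_DR = 510.1 cfs; V = ΣQ_DR·Δt = 4.591 × 10^5 ft³.
Runoff depth d = V / A = 2.243 in.
C = d / P = 2.243 / 8.12 = 0.28.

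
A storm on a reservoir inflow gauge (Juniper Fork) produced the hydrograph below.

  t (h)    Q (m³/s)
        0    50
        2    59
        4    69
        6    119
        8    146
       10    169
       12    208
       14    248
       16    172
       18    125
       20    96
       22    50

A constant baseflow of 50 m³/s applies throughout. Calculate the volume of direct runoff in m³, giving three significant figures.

V ≈ 6.56 × 10^6 m³

Direct-runoff ordinates (Q − Q_b): 0.0, 9.0, 19.0, 69.0, 96.0, 119.0, 158.0, 198.0, 122.0, 75.0, 46.0, 0.0 m³/s.
ΣQ_DR = 911.0 m³/s.
With Δt = 2 h = 7200 s, V = ΣQ_DR · Δt = 911.0 × 7200 = 6.56 × 10^6 m³.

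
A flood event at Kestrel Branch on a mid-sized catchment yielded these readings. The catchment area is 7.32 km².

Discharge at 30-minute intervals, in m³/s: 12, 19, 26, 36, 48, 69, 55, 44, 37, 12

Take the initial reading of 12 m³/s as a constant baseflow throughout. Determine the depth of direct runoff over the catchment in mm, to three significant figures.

d ≈ 58.5 mm

Direct runoff: 0.0, 7.0, 14.0, 24.0, 36.0, 57.0, 43.0, 32.0, 25.0, 0.0 m³/s; ΣQ_DR = 238.0 m³/s.
V = ΣQ_DR · Δt = 238.0 × 1800 s = 4.284 × 10^5 m³.
Over A = 7.32 km², depth = V / A = 58.5 mm.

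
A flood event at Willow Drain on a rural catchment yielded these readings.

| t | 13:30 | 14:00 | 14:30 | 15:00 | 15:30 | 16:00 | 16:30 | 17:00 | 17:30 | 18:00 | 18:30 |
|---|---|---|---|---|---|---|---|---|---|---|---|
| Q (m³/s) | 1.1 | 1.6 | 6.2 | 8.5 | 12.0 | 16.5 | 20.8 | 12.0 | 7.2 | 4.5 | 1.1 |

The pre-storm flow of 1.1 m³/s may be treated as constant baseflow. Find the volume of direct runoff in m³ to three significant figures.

Direct-runoff ordinates (Q − Q_b): 0.0, 0.5, 5.1, 7.4, 10.9, 15.4, 19.7, 10.9, 6.1, 3.4, 0.0 m³/s.
ΣQ_DR = 79.40 m³/s.
With Δt = 0.5 h = 1800 s, V = ΣQ_DR · Δt = 79.40 × 1800 = 1.43 × 10^5 m³.

V ≈ 1.43 × 10^5 m³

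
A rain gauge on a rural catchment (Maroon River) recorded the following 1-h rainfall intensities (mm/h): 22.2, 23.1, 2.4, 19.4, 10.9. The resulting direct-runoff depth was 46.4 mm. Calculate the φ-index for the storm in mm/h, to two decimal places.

Only the 4 blocks with intensity above φ contribute runoff: 22.2, 23.1, 19.4, 10.9 mm/h.
Σ(I−φ)·Δt = d  ⇒  (22.2+23.1+19.4+10.9 − 4φ)·1 = 46.4
φ = (75.60 − 46.4/1) / 4 = 7.30 mm/h.

φ ≈ 7.30 mm/h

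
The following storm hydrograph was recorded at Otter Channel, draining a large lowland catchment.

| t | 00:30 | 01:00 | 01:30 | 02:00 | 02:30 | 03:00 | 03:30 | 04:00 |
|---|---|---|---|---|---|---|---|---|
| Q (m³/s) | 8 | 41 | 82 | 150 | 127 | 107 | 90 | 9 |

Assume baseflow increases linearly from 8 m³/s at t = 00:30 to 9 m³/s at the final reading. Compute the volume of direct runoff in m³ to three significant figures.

Direct-runoff ordinates (Q − Q_b): 0.00, 32.86, 73.71, 141.57, 118.43, 98.29, 81.14, 0.00 m³/s.
ΣQ_DR = 546.0 m³/s.
With Δt = 0.5 h = 1800 s, V = ΣQ_DR · Δt = 546.0 × 1800 = 9.83 × 10^5 m³.

V ≈ 9.83 × 10^5 m³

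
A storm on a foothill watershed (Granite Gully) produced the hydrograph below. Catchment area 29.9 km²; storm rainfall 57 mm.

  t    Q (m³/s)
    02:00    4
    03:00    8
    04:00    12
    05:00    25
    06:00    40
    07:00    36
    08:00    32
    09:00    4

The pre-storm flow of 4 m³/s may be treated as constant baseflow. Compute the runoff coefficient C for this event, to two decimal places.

ΣQ_DR = 129.0 m³/s; V = ΣQ_DR·Δt = 4.644 × 10^5 m³.
Runoff depth d = V / A = 15.53 mm.
C = d / P = 15.53 / 57 = 0.27.

C ≈ 0.27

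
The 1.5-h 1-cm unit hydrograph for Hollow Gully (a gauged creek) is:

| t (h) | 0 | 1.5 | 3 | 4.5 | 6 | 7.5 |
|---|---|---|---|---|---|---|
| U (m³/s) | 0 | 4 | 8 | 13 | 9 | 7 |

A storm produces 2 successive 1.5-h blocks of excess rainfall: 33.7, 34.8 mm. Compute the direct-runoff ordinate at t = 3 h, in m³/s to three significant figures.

By discrete convolution, Q_j = Σ (P_i / 10 mm) · U_{j−i}.
At t = 3 h (j=2): Q = (33.7/10)·8 + (34.8/10)·4 = 40.9 m³/s.

Q ≈ 40.9 m³/s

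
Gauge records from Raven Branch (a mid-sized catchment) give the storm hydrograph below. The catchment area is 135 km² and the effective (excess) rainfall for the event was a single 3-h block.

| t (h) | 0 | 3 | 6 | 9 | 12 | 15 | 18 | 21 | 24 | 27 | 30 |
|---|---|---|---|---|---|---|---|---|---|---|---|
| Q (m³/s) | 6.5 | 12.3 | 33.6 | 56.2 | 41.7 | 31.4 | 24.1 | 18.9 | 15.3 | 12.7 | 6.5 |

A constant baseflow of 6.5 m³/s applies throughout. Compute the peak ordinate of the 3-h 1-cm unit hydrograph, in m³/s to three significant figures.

U_p ≈ 33.1 m³/s

Direct runoff: 0.0, 5.8, 27.1, 49.7, 35.2, 24.9, 17.6, 12.4, 8.8, 6.2, 0.0 m³/s; ΣQ_DR = 187.7 m³/s, peak = 49.7 m³/s.
Runoff depth d = ΣQ_DR·Δt / A = 187.7 × 10800 / (135 km²) = 15.02 mm.
The 1-cm UH is the DRH scaled by (10 mm)/d, so U_p = 49.7 × 10/15.02 = 33.1 m³/s.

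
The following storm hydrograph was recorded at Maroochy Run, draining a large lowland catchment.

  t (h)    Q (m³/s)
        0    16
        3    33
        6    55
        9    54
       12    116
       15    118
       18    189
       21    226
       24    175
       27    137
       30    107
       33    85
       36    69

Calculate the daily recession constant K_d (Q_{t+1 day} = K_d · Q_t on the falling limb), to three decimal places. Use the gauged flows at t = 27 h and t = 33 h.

Between t = 27 h and t = 33 h the flow falls from 137 to 85 m³/s over 2×3 h = 6 h.
Per-interval ratio K = (85/137)^(1/2) = 0.7877; K_d = K^(24/3) = 0.148.

K_d ≈ 0.148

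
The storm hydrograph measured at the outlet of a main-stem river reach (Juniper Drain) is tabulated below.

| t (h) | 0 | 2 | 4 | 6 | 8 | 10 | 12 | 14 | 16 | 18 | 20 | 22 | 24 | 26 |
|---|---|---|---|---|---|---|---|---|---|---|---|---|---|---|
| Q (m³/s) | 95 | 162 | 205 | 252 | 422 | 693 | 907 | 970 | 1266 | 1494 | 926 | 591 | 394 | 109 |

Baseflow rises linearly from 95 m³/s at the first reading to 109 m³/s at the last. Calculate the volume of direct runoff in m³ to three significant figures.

V ≈ 5.08 × 10^7 m³

Direct-runoff ordinates (Q − Q_b): 0.00, 65.92, 107.85, 153.77, 322.69, 592.62, 805.54, 867.46, 1162.38, 1389.31, 820.23, 484.15, 286.08, 0.00 m³/s.
ΣQ_DR = 7058 m³/s.
With Δt = 2 h = 7200 s, V = ΣQ_DR · Δt = 7058 × 7200 = 5.08 × 10^7 m³.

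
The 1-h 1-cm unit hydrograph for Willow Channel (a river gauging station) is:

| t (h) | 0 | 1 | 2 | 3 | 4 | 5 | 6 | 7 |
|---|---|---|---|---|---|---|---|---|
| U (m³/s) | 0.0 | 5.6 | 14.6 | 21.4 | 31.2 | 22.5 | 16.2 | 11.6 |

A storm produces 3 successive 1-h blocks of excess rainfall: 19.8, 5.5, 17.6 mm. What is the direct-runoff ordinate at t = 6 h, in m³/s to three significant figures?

By discrete convolution, Q_j = Σ (P_i / 10 mm) · U_{j−i}.
At t = 6 h (j=6): Q = (19.8/10)·16.2 + (5.5/10)·22.5 + (17.6/10)·31.2 = 99.4 m³/s.

Q ≈ 99.4 m³/s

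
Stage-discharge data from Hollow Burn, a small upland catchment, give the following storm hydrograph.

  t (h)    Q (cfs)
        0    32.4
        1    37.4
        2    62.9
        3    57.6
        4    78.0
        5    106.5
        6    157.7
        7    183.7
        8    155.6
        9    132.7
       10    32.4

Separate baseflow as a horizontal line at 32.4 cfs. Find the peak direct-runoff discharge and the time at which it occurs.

Subtracting baseflow gives direct-runoff ordinates: 0.0, 5.0, 30.5, 25.2, 45.6, 74.1, 125.3, 151.3, 123.2, 100.3, 0.0 cfs.
The maximum is 151.3 cfs, occurring at the reading for t = 7 h.

Q_p = 151.3 cfs at t = 7 h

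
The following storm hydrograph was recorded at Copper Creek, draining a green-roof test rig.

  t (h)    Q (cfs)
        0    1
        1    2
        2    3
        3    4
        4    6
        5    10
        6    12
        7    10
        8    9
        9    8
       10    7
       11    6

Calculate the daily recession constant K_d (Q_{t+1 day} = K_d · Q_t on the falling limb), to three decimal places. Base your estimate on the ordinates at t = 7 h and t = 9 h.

Between t = 7 h and t = 9 h the flow falls from 10 to 8 cfs over 2×1 h = 2 h.
Per-interval ratio K = (8/10)^(1/2) = 0.8944; K_d = K^(24/1) = 0.069.

K_d ≈ 0.069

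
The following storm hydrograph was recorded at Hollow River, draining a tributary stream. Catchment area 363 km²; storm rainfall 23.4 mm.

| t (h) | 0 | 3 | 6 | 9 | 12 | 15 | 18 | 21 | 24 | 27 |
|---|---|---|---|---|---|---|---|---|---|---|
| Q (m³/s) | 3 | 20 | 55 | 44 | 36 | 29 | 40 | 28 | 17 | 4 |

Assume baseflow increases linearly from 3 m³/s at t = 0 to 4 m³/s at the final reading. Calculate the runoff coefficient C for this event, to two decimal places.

ΣQ_DR = 241.0 m³/s; V = ΣQ_DR·Δt = 2.603 × 10^6 m³.
Runoff depth d = V / A = 7.170 mm.
C = d / P = 7.170 / 23.4 = 0.31.

C ≈ 0.31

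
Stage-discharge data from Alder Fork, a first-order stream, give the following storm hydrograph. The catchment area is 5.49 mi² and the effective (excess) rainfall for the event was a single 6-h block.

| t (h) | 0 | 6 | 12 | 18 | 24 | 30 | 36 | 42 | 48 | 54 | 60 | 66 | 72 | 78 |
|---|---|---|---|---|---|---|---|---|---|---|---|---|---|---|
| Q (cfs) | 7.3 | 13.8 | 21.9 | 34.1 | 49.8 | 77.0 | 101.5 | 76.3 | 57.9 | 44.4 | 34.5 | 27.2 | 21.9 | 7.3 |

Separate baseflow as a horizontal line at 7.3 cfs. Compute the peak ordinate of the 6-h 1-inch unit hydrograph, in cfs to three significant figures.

U_p ≈ 118 cfs

Direct runoff: 0.0, 6.5, 14.6, 26.8, 42.5, 69.7, 94.2, 69.0, 50.6, 37.1, 27.2, 19.9, 14.6, 0.0 cfs; ΣQ_DR = 472.7 cfs, peak = 94.2 cfs.
Runoff depth d = ΣQ_DR·Δt / A = 472.7 × 21600 / (5.49 mi²) = 0.8005 in.
The 1-inch UH is the DRH scaled by (1 in)/d, so U_p = 94.2 × 1/0.8005 = 118 cfs.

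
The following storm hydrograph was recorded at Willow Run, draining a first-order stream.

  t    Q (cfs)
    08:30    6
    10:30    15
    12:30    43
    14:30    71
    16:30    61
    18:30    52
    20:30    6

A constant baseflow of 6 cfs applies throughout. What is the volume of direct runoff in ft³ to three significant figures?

Direct-runoff ordinates (Q − Q_b): 0.0, 9.0, 37.0, 65.0, 55.0, 46.0, 0.0 cfs.
ΣQ_DR = 212.0 cfs.
With Δt = 2 h = 7200 s, V = ΣQ_DR · Δt = 212.0 × 7200 = 1.53 × 10^6 ft³.

V ≈ 1.53 × 10^6 ft³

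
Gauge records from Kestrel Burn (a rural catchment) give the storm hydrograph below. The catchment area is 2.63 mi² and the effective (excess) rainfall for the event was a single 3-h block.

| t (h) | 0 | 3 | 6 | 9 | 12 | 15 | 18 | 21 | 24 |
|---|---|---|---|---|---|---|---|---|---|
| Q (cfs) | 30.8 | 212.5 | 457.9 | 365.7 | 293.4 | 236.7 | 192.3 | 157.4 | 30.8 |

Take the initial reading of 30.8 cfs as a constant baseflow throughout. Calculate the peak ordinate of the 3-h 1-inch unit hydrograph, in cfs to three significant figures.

U_p ≈ 142 cfs

Direct runoff: 0.0, 181.7, 427.1, 334.9, 262.6, 205.9, 161.5, 126.6, 0.0 cfs; ΣQ_DR = 1700 cfs, peak = 427.1 cfs.
Runoff depth d = ΣQ_DR·Δt / A = 1700 × 10800 / (2.63 mi²) = 3.005 in.
The 1-inch UH is the DRH scaled by (1 in)/d, so U_p = 427.1 × 1/3.005 = 142 cfs.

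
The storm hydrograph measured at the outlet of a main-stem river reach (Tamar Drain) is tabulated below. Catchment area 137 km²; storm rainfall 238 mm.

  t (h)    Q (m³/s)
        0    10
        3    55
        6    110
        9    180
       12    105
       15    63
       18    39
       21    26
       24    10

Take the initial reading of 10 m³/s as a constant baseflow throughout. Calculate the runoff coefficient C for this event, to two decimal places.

C ≈ 0.17

ΣQ_DR = 508.0 m³/s; V = ΣQ_DR·Δt = 5.486 × 10^6 m³.
Runoff depth d = V / A = 40.05 mm.
C = d / P = 40.05 / 238 = 0.17.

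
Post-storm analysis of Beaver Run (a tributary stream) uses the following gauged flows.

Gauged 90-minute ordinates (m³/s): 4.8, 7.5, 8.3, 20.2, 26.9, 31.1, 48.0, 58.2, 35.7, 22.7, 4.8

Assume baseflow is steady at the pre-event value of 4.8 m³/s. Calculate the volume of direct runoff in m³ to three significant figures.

V ≈ 1.16 × 10^6 m³

Direct-runoff ordinates (Q − Q_b): 0.0, 2.7, 3.5, 15.4, 22.1, 26.3, 43.2, 53.4, 30.9, 17.9, 0.0 m³/s.
ΣQ_DR = 215.4 m³/s.
With Δt = 1.5 h = 5400 s, V = ΣQ_DR · Δt = 215.4 × 5400 = 1.16 × 10^6 m³.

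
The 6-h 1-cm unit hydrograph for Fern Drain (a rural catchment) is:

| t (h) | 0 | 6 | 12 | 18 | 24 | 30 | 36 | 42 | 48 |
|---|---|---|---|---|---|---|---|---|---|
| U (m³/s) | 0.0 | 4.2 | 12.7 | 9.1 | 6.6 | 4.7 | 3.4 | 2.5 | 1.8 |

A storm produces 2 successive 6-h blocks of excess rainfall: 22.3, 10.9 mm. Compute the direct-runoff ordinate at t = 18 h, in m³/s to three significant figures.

Q ≈ 34.1 m³/s

By discrete convolution, Q_j = Σ (P_i / 10 mm) · U_{j−i}.
At t = 18 h (j=3): Q = (22.3/10)·9.1 + (10.9/10)·12.7 = 34.1 m³/s.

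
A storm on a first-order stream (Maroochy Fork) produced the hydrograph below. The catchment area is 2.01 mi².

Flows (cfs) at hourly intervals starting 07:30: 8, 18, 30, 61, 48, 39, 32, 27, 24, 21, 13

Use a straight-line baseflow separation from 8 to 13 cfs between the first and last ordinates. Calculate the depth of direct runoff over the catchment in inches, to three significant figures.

d ≈ 0.158 in

Direct runoff: 0.00, 9.50, 21.00, 51.50, 38.00, 28.50, 21.00, 15.50, 12.00, 8.50, 0.00 cfs; ΣQ_DR = 205.5 cfs.
V = ΣQ_DR · Δt = 205.5 × 3600 s = 7.398 × 10^5 ft³.
Over A = 2.01 mi², depth = V / A = 0.158 in.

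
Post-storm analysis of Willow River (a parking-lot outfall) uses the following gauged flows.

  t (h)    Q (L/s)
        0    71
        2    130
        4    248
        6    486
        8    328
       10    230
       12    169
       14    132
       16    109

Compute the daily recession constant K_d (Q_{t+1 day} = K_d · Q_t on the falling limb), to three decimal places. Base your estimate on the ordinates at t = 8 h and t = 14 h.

K_d ≈ 0.026

Between t = 8 h and t = 14 h the flow falls from 328 to 132 L/s over 3×2 h = 6 h.
Per-interval ratio K = (132/328)^(1/3) = 0.7383; K_d = K^(24/2) = 0.026.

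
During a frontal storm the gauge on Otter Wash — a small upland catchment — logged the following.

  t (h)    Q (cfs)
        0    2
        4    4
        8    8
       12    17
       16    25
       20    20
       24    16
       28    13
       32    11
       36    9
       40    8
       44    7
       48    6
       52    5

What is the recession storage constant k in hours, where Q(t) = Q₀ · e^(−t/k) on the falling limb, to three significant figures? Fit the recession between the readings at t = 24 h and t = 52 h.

k ≈ 24.1 h

On the falling limb, Q drops from 16 to 5 cfs between t = 24 h and t = 52 h (Δt = 28 h).
k = −Δt / ln(Q₂/Q₁) = −28 / ln(5/16) = 24.1 h.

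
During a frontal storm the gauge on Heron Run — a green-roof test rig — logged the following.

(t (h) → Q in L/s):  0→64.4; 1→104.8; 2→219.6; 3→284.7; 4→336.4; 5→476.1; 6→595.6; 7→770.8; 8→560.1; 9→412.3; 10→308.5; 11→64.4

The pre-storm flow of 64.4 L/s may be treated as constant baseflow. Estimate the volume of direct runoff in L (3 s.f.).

Direct-runoff ordinates (Q − Q_b): 0.0, 40.4, 155.2, 220.3, 272.0, 411.7, 531.2, 706.4, 495.7, 347.9, 244.1, 0.0 L/s.
ΣQ_DR = 3425 L/s.
With Δt = 1 h = 3600 s, V = ΣQ_DR · Δt = 3425 × 3600 = 1.23 × 10^7 L.

V ≈ 1.23 × 10^7 L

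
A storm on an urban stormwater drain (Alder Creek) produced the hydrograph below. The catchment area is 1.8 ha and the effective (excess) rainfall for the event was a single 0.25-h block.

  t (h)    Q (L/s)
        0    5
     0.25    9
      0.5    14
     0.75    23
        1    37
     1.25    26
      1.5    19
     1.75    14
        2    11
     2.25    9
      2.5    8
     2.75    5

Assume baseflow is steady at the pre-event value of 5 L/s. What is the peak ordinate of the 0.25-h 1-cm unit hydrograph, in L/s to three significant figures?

U_p ≈ 53.3 L/s

Direct runoff: 0.0, 4.0, 9.0, 18.0, 32.0, 21.0, 14.0, 9.0, 6.0, 4.0, 3.0, 0.0 L/s; ΣQ_DR = 120.0 L/s, peak = 32.0 L/s.
Runoff depth d = ΣQ_DR·Δt / A = 120.0 × 900 / (1.8 ha) = 6.000 mm.
The 1-cm UH is the DRH scaled by (10 mm)/d, so U_p = 32.0 × 10/6.000 = 53.3 L/s.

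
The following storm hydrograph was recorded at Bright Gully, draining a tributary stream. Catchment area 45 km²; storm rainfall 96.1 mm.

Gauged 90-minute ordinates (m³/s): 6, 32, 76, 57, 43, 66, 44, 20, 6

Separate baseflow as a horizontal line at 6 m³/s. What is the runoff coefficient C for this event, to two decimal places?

C ≈ 0.37

ΣQ_DR = 296.0 m³/s; V = ΣQ_DR·Δt = 1.598 × 10^6 m³.
Runoff depth d = V / A = 35.52 mm.
C = d / P = 35.52 / 96.1 = 0.37.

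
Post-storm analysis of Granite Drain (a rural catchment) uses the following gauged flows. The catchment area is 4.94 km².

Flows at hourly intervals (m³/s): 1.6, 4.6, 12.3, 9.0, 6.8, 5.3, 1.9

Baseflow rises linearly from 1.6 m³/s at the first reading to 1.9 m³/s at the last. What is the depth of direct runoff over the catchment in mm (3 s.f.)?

d ≈ 21.3 mm

Direct runoff: 0.00, 2.95, 10.60, 7.25, 5.00, 3.45, 0.00 m³/s; ΣQ_DR = 29.25 m³/s.
V = ΣQ_DR · Δt = 29.25 × 3600 s = 1.053 × 10^5 m³.
Over A = 4.94 km², depth = V / A = 21.3 mm.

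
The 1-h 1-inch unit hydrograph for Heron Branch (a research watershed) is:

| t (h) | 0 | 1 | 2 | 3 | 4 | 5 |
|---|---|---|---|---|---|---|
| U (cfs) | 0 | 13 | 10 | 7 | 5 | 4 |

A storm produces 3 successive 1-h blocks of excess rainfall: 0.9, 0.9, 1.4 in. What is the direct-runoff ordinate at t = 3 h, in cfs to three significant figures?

By discrete convolution, Q_j = Σ (P_i / 1 in) · U_{j−i}.
At t = 3 h (j=3): Q = (0.9/1)·7 + (0.9/1)·10 + (1.4/1)·13 = 33.5 cfs.

Q ≈ 33.5 cfs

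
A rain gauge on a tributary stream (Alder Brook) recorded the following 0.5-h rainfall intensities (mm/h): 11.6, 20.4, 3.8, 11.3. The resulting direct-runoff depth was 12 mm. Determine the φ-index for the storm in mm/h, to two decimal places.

φ ≈ 6.43 mm/h

Only the 3 blocks with intensity above φ contribute runoff: 11.6, 20.4, 11.3 mm/h.
Σ(I−φ)·Δt = d  ⇒  (11.6+20.4+11.3 − 3φ)·0.5 = 12
φ = (43.30 − 12/0.5) / 3 = 6.43 mm/h.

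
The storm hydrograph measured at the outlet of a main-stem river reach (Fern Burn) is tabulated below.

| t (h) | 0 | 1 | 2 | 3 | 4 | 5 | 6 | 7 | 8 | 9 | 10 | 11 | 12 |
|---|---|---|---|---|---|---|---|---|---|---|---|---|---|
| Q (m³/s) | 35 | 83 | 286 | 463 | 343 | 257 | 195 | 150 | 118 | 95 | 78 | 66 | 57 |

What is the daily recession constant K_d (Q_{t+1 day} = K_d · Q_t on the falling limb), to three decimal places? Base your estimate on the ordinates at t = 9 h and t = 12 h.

K_d ≈ 0.017

Between t = 9 h and t = 12 h the flow falls from 95 to 57 m³/s over 3×1 h = 3 h.
Per-interval ratio K = (57/95)^(1/3) = 0.8434; K_d = K^(24/1) = 0.017.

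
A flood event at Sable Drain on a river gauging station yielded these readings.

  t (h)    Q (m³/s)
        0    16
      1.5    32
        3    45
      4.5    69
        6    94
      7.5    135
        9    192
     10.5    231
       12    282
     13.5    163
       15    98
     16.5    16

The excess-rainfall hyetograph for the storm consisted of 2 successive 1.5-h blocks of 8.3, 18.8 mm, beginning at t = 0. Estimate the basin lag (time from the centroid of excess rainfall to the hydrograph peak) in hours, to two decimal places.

Centroid of excess rainfall: t_c = Σ P_i·t̄_i / ΣP_i = 1.7906 h (block centres at 0.75, 2.25 h).
Hydrograph peak occurs at t = 12 h, so basin lag t_L = 12 − 1.7906 = 10.21 h.

t_L ≈ 10.21 h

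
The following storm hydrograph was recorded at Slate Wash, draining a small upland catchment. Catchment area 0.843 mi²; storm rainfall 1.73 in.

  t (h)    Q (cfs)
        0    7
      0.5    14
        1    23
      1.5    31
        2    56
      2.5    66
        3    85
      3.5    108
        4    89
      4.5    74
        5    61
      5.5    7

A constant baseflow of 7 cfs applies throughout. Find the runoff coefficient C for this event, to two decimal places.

C ≈ 0.29

ΣQ_DR = 537.0 cfs; V = ΣQ_DR·Δt = 9.666 × 10^5 ft³.
Runoff depth d = V / A = 0.4936 in.
C = d / P = 0.4936 / 1.73 = 0.29.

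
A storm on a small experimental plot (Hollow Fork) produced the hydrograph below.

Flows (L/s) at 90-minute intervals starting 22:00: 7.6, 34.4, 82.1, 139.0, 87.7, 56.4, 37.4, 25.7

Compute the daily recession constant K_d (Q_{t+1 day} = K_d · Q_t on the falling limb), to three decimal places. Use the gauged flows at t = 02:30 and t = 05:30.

K_d ≈ 0.001

Between t = 02:30 and t = 05:30 the flow falls from 139.0 to 56.4 L/s over 2×1.5 h = 3 h.
Per-interval ratio K = (56.4/139.0)^(1/2) = 0.6370; K_d = K^(24/1.5) = 0.001.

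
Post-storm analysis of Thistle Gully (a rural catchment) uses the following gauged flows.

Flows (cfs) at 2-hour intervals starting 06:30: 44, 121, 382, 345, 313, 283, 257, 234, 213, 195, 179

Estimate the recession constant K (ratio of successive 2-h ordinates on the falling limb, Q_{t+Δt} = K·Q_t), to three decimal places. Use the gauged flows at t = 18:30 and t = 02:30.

Using the recession-limb readings at t = 18:30 and t = 02:30: Q falls from 257 to 179 cfs over 4 intervals.
K = (Q₂/Q₁)^(1/4) = (179/257)^(1/4) = 0.914.

K ≈ 0.914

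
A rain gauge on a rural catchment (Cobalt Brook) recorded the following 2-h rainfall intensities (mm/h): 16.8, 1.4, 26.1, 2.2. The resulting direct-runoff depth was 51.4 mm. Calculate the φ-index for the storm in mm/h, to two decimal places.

Only the 2 blocks with intensity above φ contribute runoff: 16.8, 26.1 mm/h.
Σ(I−φ)·Δt = d  ⇒  (16.8+26.1 − 2φ)·2 = 51.4
φ = (42.90 − 51.4/2) / 2 = 8.60 mm/h.

φ ≈ 8.60 mm/h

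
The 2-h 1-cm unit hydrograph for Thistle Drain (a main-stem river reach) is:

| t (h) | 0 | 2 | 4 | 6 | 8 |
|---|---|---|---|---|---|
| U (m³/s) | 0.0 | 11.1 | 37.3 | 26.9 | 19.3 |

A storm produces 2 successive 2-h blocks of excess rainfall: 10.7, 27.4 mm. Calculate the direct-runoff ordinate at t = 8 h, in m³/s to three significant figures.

By discrete convolution, Q_j = Σ (P_i / 10 mm) · U_{j−i}.
At t = 8 h (j=4): Q = (10.7/10)·19.3 + (27.4/10)·26.9 = 94.4 m³/s.

Q ≈ 94.4 m³/s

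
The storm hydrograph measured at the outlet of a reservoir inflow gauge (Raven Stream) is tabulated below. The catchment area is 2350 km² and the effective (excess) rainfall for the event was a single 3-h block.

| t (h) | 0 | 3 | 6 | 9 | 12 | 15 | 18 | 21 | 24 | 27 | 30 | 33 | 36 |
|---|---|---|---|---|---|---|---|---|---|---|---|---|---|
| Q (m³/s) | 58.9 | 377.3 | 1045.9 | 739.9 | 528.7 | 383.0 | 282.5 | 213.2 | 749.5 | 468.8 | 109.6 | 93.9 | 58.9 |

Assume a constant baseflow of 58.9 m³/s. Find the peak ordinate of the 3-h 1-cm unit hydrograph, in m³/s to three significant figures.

Direct runoff: 0.0, 318.4, 987.0, 681.0, 469.8, 324.1, 223.6, 154.3, 690.6, 409.9, 50.7, 35.0, 0.0 m³/s; ΣQ_DR = 4344 m³/s, peak = 987.0 m³/s.
Runoff depth d = ΣQ_DR·Δt / A = 4344 × 10800 / (2350 km²) = 19.97 mm.
The 1-cm UH is the DRH scaled by (10 mm)/d, so U_p = 987.0 × 10/19.97 = 494 m³/s.

U_p ≈ 494 m³/s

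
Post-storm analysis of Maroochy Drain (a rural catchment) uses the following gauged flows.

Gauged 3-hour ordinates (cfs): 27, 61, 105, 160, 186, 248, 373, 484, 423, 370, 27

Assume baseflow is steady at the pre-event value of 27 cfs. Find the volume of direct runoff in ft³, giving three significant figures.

V ≈ 2.34 × 10^7 ft³

Direct-runoff ordinates (Q − Q_b): 0.0, 34.0, 78.0, 133.0, 159.0, 221.0, 346.0, 457.0, 396.0, 343.0, 0.0 cfs.
ΣQ_DR = 2167 cfs.
With Δt = 3 h = 10800 s, V = ΣQ_DR · Δt = 2167 × 10800 = 2.34 × 10^7 ft³.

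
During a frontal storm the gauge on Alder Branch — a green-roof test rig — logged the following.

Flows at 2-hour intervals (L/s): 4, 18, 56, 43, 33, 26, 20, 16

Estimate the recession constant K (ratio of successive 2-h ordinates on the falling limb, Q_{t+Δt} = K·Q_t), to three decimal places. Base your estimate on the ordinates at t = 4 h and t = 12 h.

K ≈ 0.773

Using the recession-limb readings at t = 4 h and t = 12 h: Q falls from 56 to 20 L/s over 4 intervals.
K = (Q₂/Q₁)^(1/4) = (20/56)^(1/4) = 0.773.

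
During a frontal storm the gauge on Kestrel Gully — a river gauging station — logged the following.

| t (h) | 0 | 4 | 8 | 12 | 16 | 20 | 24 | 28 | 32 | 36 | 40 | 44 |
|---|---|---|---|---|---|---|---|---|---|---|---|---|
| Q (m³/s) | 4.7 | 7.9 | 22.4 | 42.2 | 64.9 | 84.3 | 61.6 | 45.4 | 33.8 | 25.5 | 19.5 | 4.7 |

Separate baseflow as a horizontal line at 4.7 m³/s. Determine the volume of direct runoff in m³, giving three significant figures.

V ≈ 5.19 × 10^6 m³

Direct-runoff ordinates (Q − Q_b): 0.0, 3.2, 17.7, 37.5, 60.2, 79.6, 56.9, 40.7, 29.1, 20.8, 14.8, 0.0 m³/s.
ΣQ_DR = 360.5 m³/s.
With Δt = 4 h = 14400 s, V = ΣQ_DR · Δt = 360.5 × 14400 = 5.19 × 10^6 m³.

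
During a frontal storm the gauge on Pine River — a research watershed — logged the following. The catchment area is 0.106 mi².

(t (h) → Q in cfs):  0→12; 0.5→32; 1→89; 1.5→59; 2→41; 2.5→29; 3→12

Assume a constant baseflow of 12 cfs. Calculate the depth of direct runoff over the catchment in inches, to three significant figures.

Direct runoff: 0.0, 20.0, 77.0, 47.0, 29.0, 17.0, 0.0 cfs; ΣQ_DR = 190.0 cfs.
V = ΣQ_DR · Δt = 190.0 × 1800 s = 3.420 × 10^5 ft³.
Over A = 0.106 mi², depth = V / A = 1.39 in.

d ≈ 1.39 in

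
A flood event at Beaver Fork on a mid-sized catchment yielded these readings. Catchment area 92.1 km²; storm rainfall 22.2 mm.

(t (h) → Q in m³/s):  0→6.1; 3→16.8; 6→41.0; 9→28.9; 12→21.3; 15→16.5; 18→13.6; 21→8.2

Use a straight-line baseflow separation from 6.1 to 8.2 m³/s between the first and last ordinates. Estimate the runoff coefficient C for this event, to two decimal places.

ΣQ_DR = 95.20 m³/s; V = ΣQ_DR·Δt = 1.028 × 10^6 m³.
Runoff depth d = V / A = 11.16 mm.
C = d / P = 11.16 / 22.2 = 0.50.

C ≈ 0.50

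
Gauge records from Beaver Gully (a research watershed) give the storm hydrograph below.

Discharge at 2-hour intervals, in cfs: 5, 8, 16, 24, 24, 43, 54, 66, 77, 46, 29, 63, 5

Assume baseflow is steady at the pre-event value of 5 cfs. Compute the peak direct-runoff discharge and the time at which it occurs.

Subtracting baseflow gives direct-runoff ordinates: 0.0, 3.0, 11.0, 19.0, 19.0, 38.0, 49.0, 61.0, 72.0, 41.0, 24.0, 58.0, 0.0 cfs.
The maximum is 72.0 cfs, occurring at the reading for t = 16 h.

Q_p = 72.0 cfs at t = 16 h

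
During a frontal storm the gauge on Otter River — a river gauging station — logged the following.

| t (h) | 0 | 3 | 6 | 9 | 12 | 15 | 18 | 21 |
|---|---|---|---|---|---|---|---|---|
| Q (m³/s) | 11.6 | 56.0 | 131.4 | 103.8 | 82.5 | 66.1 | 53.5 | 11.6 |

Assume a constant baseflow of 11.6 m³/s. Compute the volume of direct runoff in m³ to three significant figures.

Direct-runoff ordinates (Q − Q_b): 0.0, 44.4, 119.8, 92.2, 70.9, 54.5, 41.9, 0.0 m³/s.
ΣQ_DR = 423.7 m³/s.
With Δt = 3 h = 10800 s, V = ΣQ_DR · Δt = 423.7 × 10800 = 4.58 × 10^6 m³.

V ≈ 4.58 × 10^6 m³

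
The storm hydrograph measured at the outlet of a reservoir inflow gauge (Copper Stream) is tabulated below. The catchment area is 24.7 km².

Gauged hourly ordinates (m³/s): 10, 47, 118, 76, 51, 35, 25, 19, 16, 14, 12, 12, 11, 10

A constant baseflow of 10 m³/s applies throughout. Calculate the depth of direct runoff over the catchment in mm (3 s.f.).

Direct runoff: 0.0, 37.0, 108.0, 66.0, 41.0, 25.0, 15.0, 9.0, 6.0, 4.0, 2.0, 2.0, 1.0, 0.0 m³/s; ΣQ_DR = 316.0 m³/s.
V = ΣQ_DR · Δt = 316.0 × 3600 s = 1.138 × 10^6 m³.
Over A = 24.7 km², depth = V / A = 46.1 mm.

d ≈ 46.1 mm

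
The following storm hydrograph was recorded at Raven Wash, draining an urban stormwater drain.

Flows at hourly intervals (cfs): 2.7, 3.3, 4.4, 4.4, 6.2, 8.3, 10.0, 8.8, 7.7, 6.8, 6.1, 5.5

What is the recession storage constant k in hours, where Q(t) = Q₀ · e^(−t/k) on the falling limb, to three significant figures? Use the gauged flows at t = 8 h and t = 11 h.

On the falling limb, Q drops from 7.7 to 5.5 cfs between t = 8 h and t = 11 h (Δt = 3 h).
k = −Δt / ln(Q₂/Q₁) = −3 / ln(5.5/7.7) = 8.92 h.

k ≈ 8.92 h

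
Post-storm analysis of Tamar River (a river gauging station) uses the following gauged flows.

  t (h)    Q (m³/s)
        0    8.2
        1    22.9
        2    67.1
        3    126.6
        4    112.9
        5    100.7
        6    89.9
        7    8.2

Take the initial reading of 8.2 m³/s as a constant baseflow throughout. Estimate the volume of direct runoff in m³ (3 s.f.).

Direct-runoff ordinates (Q − Q_b): 0.0, 14.7, 58.9, 118.4, 104.7, 92.5, 81.7, 0.0 m³/s.
ΣQ_DR = 470.9 m³/s.
With Δt = 1 h = 3600 s, V = ΣQ_DR · Δt = 470.9 × 3600 = 1.70 × 10^6 m³.

V ≈ 1.70 × 10^6 m³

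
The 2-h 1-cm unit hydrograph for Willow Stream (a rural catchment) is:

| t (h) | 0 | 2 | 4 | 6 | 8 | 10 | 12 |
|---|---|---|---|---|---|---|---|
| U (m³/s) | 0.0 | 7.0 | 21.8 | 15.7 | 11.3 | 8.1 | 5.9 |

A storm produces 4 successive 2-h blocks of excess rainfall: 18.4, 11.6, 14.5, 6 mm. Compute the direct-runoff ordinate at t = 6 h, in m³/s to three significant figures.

Q ≈ 64.3 m³/s

By discrete convolution, Q_j = Σ (P_i / 10 mm) · U_{j−i}.
At t = 6 h (j=3): Q = (18.4/10)·15.7 + (11.6/10)·21.8 + (14.5/10)·7.0 + (6/10)·0.0 = 64.3 m³/s.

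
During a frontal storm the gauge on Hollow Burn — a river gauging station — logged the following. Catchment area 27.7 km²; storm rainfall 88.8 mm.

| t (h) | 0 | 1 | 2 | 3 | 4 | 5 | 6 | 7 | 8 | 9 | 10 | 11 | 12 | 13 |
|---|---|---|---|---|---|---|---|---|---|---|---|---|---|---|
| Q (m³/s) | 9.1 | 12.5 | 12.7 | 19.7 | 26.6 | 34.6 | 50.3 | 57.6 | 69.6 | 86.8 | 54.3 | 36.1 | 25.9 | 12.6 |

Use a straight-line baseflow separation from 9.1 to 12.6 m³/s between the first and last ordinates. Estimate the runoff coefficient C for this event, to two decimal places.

ΣQ_DR = 356.5 m³/s; V = ΣQ_DR·Δt = 1.283 × 10^6 m³.
Runoff depth d = V / A = 46.33 mm.
C = d / P = 46.33 / 88.8 = 0.52.

C ≈ 0.52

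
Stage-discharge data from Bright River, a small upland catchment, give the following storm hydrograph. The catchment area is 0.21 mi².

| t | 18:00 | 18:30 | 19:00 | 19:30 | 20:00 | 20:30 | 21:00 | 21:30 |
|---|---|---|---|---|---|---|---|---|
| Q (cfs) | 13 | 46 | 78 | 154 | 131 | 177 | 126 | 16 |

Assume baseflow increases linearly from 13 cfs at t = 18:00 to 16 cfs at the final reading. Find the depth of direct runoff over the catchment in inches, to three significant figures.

Direct runoff: 0.00, 32.57, 64.14, 139.71, 116.29, 161.86, 110.43, 0.00 cfs; ΣQ_DR = 625.0 cfs.
V = ΣQ_DR · Δt = 625.0 × 1800 s = 1.125 × 10^6 ft³.
Over A = 0.21 mi², depth = V / A = 2.31 in.

d ≈ 2.31 in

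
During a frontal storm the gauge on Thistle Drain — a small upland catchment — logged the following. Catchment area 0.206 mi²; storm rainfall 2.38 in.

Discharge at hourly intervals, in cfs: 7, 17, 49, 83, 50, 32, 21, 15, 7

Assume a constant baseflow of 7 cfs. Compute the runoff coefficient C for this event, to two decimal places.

C ≈ 0.69

ΣQ_DR = 218.0 cfs; V = ΣQ_DR·Δt = 7.848 × 10^5 ft³.
Runoff depth d = V / A = 1.640 in.
C = d / P = 1.640 / 2.38 = 0.69.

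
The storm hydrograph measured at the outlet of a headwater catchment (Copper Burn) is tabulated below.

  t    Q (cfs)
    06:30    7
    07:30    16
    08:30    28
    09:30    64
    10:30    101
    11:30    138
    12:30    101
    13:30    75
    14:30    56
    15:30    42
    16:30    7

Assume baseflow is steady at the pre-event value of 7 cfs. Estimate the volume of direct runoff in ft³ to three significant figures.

Direct-runoff ordinates (Q − Q_b): 0.0, 9.0, 21.0, 57.0, 94.0, 131.0, 94.0, 68.0, 49.0, 35.0, 0.0 cfs.
ΣQ_DR = 558.0 cfs.
With Δt = 1 h = 3600 s, V = ΣQ_DR · Δt = 558.0 × 3600 = 2.01 × 10^6 ft³.

V ≈ 2.01 × 10^6 ft³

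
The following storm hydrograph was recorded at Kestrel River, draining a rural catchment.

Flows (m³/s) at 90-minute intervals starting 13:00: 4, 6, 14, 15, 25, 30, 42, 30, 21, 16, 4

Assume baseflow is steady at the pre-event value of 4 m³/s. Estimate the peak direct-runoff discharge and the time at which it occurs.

Subtracting baseflow gives direct-runoff ordinates: 0.0, 2.0, 10.0, 11.0, 21.0, 26.0, 38.0, 26.0, 17.0, 12.0, 0.0 m³/s.
The maximum is 38.0 m³/s, occurring at the reading for t = 22:00.

Q_p = 38.0 m³/s at t = 22:00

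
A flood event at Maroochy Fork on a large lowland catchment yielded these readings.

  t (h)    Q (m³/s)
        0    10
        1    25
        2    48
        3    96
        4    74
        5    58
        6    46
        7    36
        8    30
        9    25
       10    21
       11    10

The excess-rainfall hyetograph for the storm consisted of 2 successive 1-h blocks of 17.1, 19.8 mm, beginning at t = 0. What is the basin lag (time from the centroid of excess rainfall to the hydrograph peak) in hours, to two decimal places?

Centroid of excess rainfall: t_c = Σ P_i·t̄_i / ΣP_i = 1.0366 h (block centres at 0.5, 1.5 h).
Hydrograph peak occurs at t = 3 h, so basin lag t_L = 3 − 1.0366 = 1.96 h.

t_L ≈ 1.96 h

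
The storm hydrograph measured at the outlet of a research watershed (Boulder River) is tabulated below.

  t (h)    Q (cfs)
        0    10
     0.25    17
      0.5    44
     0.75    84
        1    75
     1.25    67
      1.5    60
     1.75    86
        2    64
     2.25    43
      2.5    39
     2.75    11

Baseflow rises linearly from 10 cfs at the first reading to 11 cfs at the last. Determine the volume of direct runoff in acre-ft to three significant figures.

Direct-runoff ordinates (Q − Q_b): 0.00, 6.91, 33.82, 73.73, 64.64, 56.55, 49.45, 75.36, 53.27, 32.18, 28.09, 0.00 cfs.
ΣQ_DR = 474.0 cfs.
With Δt = 0.25 h = 900 s, V = ΣQ_DR · Δt = 474.0 × 900 = 4.27 × 10^5 ft³ = 9.79 acre-ft.

V ≈ 9.79 acre-ft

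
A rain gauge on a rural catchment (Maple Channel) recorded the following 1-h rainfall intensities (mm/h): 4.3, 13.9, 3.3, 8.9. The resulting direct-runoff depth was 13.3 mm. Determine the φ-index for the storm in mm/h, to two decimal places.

Only the 2 blocks with intensity above φ contribute runoff: 13.9, 8.9 mm/h.
Σ(I−φ)·Δt = d  ⇒  (13.9+8.9 − 2φ)·1 = 13.3
φ = (22.80 − 13.3/1) / 2 = 4.75 mm/h.

φ ≈ 4.75 mm/h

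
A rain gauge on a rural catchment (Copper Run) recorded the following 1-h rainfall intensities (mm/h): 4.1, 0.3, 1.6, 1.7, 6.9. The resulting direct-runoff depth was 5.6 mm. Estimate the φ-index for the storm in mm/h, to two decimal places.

φ ≈ 2.70 mm/h

Only the 2 blocks with intensity above φ contribute runoff: 4.1, 6.9 mm/h.
Σ(I−φ)·Δt = d  ⇒  (4.1+6.9 − 2φ)·1 = 5.6
φ = (11.00 − 5.6/1) / 2 = 2.70 mm/h.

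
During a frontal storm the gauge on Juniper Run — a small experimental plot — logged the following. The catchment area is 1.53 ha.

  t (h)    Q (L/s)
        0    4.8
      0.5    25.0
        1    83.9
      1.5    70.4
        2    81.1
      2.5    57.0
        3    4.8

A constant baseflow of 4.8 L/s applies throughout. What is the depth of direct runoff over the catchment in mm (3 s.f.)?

Direct runoff: 0.0, 20.2, 79.1, 65.6, 76.3, 52.2, 0.0 L/s; ΣQ_DR = 293.4 L/s.
V = ΣQ_DR · Δt = 293.4 × 1800 s = 5.281 × 10^5 L.
Over A = 1.53 ha, depth = V / A = 34.5 mm.

d ≈ 34.5 mm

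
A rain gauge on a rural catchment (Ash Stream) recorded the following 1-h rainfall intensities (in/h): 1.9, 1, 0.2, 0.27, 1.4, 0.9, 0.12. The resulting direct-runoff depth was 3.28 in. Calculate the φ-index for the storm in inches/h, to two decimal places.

Only the 4 blocks with intensity above φ contribute runoff: 1.9, 1, 1.4, 0.9 in/h.
Σ(I−φ)·Δt = d  ⇒  (1.9+1+1.4+0.9 − 4φ)·1 = 3.28
φ = (5.200 − 3.28/1) / 4 = 0.48 in/h.

φ ≈ 0.48 in/h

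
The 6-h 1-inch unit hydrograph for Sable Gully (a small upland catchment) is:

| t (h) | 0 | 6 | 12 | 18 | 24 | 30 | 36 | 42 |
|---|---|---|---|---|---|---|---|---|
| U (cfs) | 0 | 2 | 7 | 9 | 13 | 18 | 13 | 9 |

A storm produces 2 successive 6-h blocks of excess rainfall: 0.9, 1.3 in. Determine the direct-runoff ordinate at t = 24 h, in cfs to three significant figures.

By discrete convolution, Q_j = Σ (P_i / 1 in) · U_{j−i}.
At t = 24 h (j=4): Q = (0.9/1)·13 + (1.3/1)·9 = 23.4 cfs.

Q ≈ 23.4 cfs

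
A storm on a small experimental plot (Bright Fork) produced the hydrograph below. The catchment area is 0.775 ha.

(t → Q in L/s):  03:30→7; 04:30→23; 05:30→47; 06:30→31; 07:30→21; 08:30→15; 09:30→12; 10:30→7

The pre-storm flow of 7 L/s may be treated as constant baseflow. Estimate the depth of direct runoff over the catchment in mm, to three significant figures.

Direct runoff: 0.0, 16.0, 40.0, 24.0, 14.0, 8.0, 5.0, 0.0 L/s; ΣQ_DR = 107.0 L/s.
V = ΣQ_DR · Δt = 107.0 × 3600 s = 3.852 × 10^5 L.
Over A = 0.775 ha, depth = V / A = 49.7 mm.

d ≈ 49.7 mm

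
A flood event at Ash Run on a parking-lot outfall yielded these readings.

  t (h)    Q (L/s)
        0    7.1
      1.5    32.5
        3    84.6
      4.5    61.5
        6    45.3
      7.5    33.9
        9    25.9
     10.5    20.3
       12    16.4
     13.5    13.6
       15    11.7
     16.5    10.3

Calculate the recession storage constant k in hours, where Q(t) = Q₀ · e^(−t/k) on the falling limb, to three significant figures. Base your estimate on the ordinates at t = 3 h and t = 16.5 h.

k ≈ 6.41 h

On the falling limb, Q drops from 84.6 to 10.3 L/s between t = 3 h and t = 16.5 h (Δt = 13.5 h).
k = −Δt / ln(Q₂/Q₁) = −13.5 / ln(10.3/84.6) = 6.41 h.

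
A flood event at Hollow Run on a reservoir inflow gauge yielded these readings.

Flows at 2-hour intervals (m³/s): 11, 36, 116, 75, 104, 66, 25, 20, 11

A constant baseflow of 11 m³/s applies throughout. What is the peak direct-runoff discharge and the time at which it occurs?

Q_p = 105.0 m³/s at t = 4 h

Subtracting baseflow gives direct-runoff ordinates: 0.0, 25.0, 105.0, 64.0, 93.0, 55.0, 14.0, 9.0, 0.0 m³/s.
The maximum is 105.0 m³/s, occurring at the reading for t = 4 h.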